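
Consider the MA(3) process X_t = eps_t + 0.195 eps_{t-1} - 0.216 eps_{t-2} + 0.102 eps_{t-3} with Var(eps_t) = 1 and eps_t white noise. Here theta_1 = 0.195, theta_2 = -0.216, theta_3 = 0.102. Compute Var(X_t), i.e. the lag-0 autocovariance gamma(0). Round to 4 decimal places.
\gamma(0) = 1.0951

For an MA(q) process X_t = eps_t + sum_i theta_i eps_{t-i} with
Var(eps_t) = sigma^2, the variance is
  gamma(0) = sigma^2 * (1 + sum_i theta_i^2).
  sum_i theta_i^2 = (0.195)^2 + (-0.216)^2 + (0.102)^2 = 0.038025 + 0.046656 + 0.010404 = 0.095085.
  gamma(0) = 1 * (1 + 0.095085) = 1 * 1.095085 = 1.095085, which rounds to 1.0951.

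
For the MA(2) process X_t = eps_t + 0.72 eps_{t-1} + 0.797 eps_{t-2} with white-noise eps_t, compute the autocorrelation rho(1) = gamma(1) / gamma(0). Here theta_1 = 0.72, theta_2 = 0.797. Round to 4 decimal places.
\rho(1) = 0.6008

For an MA(q) process with theta_0 = 1, the autocovariance is
  gamma(k) = sigma^2 * sum_{i=0..q-k} theta_i * theta_{i+k},
and rho(k) = gamma(k) / gamma(0). Sigma^2 cancels.
  numerator   = (1)*(0.72) + (0.72)*(0.797) = 1.29384.
  denominator = (1)^2 + (0.72)^2 + (0.797)^2 = 2.153609.
  rho(1) = 1.29384 / 2.153609 = 0.6008.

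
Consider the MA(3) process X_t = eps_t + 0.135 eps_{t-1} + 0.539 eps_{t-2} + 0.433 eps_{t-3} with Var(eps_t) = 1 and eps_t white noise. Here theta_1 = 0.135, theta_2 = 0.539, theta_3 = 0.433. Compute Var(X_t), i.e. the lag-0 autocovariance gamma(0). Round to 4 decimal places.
\gamma(0) = 1.4962

For an MA(q) process X_t = eps_t + sum_i theta_i eps_{t-i} with
Var(eps_t) = sigma^2, the variance is
  gamma(0) = sigma^2 * (1 + sum_i theta_i^2).
  sum_i theta_i^2 = (0.135)^2 + (0.539)^2 + (0.433)^2 = 0.018225 + 0.290521 + 0.187489 = 0.496235.
  gamma(0) = 1 * (1 + 0.496235) = 1 * 1.496235 = 1.496235, which rounds to 1.4962.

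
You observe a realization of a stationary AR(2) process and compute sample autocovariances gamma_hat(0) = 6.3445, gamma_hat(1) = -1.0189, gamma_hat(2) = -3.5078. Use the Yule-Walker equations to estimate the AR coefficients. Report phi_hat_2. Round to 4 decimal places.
\hat\phi_{2} = -0.5940

The Yule-Walker equations for an AR(p) process read, in matrix form,
  Gamma_p phi = r_p,   with   (Gamma_p)_{ij} = gamma(|i - j|),
                       (r_p)_i = gamma(i),   i,j = 1..p.
Substitute the sample gammas (Toeplitz matrix and right-hand side of size 2):
  Gamma_p = [[6.3445, -1.0189], [-1.0189, 6.3445]]
  r_p     = [-1.0189, -3.5078]
Written out:
  6.3445 phi_1 - 1.0189 phi_2 = -1.0189
  -1.0189 phi_1 + 6.3445 phi_2 = -3.5078
Solve by Cramer's rule:
  det = gamma(0)^2 - gamma(1)^2 = (6.3445)^2 - (-1.0189)^2 = 40.25268025 - 1.03815721 = 39.21452304
  phi_hat_1 = [gamma(1) gamma(0) - gamma(1) gamma(2)] / det = [(-1.0189)(6.3445) - (-1.0189)(-3.5078)] / 39.21452304 = -10.03850847 / 39.21452304 = -0.256
  phi_hat_2 = [gamma(0) gamma(2) - gamma(1)^2] / det = [(6.3445)(-3.5078) - (-1.0189)^2] / 39.21452304 = -23.29339431 / 39.21452304 = -0.594
So phi_hat = [-0.2560, -0.5940].
Therefore phi_hat_2 = -0.5940.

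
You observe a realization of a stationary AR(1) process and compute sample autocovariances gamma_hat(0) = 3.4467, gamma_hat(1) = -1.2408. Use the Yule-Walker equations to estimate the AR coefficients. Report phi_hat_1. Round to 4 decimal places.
\hat\phi_{1} = -0.3600

The Yule-Walker equations for an AR(p) process read, in matrix form,
  Gamma_p phi = r_p,   with   (Gamma_p)_{ij} = gamma(|i - j|),
                       (r_p)_i = gamma(i),   i,j = 1..p.
Substitute the sample gammas (Toeplitz matrix and right-hand side of size 1):
  Gamma_p = [[3.4467]]
  r_p     = [-1.2408]
With p = 1 this is the single equation gamma(0) phi_1 = gamma(1):
  phi_hat_1 = gamma(1) / gamma(0) = -1.2408 / 3.4467 = -0.3600.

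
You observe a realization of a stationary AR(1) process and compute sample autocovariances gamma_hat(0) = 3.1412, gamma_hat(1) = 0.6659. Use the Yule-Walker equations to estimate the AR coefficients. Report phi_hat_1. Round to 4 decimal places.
\hat\phi_{1} = 0.2120

The Yule-Walker equations for an AR(p) process read, in matrix form,
  Gamma_p phi = r_p,   with   (Gamma_p)_{ij} = gamma(|i - j|),
                       (r_p)_i = gamma(i),   i,j = 1..p.
Substitute the sample gammas (Toeplitz matrix and right-hand side of size 1):
  Gamma_p = [[3.1412]]
  r_p     = [0.6659]
With p = 1 this is the single equation gamma(0) phi_1 = gamma(1):
  phi_hat_1 = gamma(1) / gamma(0) = 0.6659 / 3.1412 = 0.2120.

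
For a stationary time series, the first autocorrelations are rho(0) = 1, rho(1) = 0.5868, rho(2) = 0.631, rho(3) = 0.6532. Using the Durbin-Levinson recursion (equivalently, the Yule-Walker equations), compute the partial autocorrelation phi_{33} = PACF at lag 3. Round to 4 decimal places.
\phi_{33} = 0.3550

The PACF at lag k is phi_{kk}, the last component of the solution
to the Yule-Walker system G_k phi = r_k where
  (G_k)_{ij} = rho(|i - j|), (r_k)_i = rho(i), i,j = 1..k.
Equivalently, Durbin-Levinson gives phi_{kk} iteratively:
  phi_{11} = rho(1)
  phi_{kk} = [rho(k) - sum_{j=1..k-1} phi_{k-1,j} rho(k-j)]
            / [1 - sum_{j=1..k-1} phi_{k-1,j} rho(j)],
  phi_{k,j} = phi_{k-1,j} - phi_{kk} phi_{k-1,k-j},  j = 1..k-1.
Step k = 1:
  phi_11 = rho(1) = 0.5868.
Step k = 2:
  phi_22 = [rho(2) - phi_11 rho(1)] / [1 - phi_11 rho(1)] = [0.631 - (0.5868)(0.5868)] / [1 - (0.5868)(0.5868)]
         = 0.28666576 / 0.65566576 = 0.437213.
  Update: phi_21 = phi_11 - phi_22 phi_11 = 0.5868 - (0.437213)(0.5868) = 0.330243.
Step k = 3:
  phi_33 = [rho(3) - phi_21 rho(2) - phi_22 rho(1)] / [1 - phi_21 rho(1) - phi_22 rho(2)]
    numerator   = 0.6532 - (0.330243)(0.631) - (0.437213)(0.5868) = 0.18825976
    denominator = 1 - (0.330243)(0.5868) - (0.437213)(0.631) = 0.53033169
  phi_33 = 0.18825976 / 0.53033169 = 0.355.
Therefore phi_{33} = 0.3550.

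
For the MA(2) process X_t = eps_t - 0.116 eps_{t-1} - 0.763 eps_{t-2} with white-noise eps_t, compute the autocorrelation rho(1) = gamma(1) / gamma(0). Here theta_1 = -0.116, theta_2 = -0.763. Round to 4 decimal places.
\rho(1) = -0.0172

For an MA(q) process with theta_0 = 1, the autocovariance is
  gamma(k) = sigma^2 * sum_{i=0..q-k} theta_i * theta_{i+k},
and rho(k) = gamma(k) / gamma(0). Sigma^2 cancels.
  numerator   = (1)*(-0.116) + (-0.116)*(-0.763) = -0.027492.
  denominator = (1)^2 + (-0.116)^2 + (-0.763)^2 = 1.595625.
  rho(1) = -0.027492 / 1.595625 = -0.0172.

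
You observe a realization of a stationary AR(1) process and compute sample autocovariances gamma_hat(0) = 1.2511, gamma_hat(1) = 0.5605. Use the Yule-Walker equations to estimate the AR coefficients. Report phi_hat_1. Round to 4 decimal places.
\hat\phi_{1} = 0.4480

The Yule-Walker equations for an AR(p) process read, in matrix form,
  Gamma_p phi = r_p,   with   (Gamma_p)_{ij} = gamma(|i - j|),
                       (r_p)_i = gamma(i),   i,j = 1..p.
Substitute the sample gammas (Toeplitz matrix and right-hand side of size 1):
  Gamma_p = [[1.2511]]
  r_p     = [0.5605]
With p = 1 this is the single equation gamma(0) phi_1 = gamma(1):
  phi_hat_1 = gamma(1) / gamma(0) = 0.5605 / 1.2511 = 0.4480.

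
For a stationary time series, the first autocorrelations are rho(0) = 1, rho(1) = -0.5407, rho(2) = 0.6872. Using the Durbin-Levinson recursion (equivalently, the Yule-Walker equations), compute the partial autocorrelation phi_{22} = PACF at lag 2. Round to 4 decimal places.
\phi_{22} = 0.5580

The PACF at lag k is phi_{kk}, the last component of the solution
to the Yule-Walker system G_k phi = r_k where
  (G_k)_{ij} = rho(|i - j|), (r_k)_i = rho(i), i,j = 1..k.
Equivalently, Durbin-Levinson gives phi_{kk} iteratively:
  phi_{11} = rho(1)
  phi_{kk} = [rho(k) - sum_{j=1..k-1} phi_{k-1,j} rho(k-j)]
            / [1 - sum_{j=1..k-1} phi_{k-1,j} rho(j)],
  phi_{k,j} = phi_{k-1,j} - phi_{kk} phi_{k-1,k-j},  j = 1..k-1.
Step k = 1:
  phi_11 = rho(1) = -0.5407.
Step k = 2:
  phi_22 = [rho(2) - phi_11 rho(1)] / [1 - phi_11 rho(1)] = [0.6872 - (-0.5407)(-0.5407)] / [1 - (-0.5407)(-0.5407)]
         = 0.39484351 / 0.70764351 = 0.558.
Therefore phi_{22} = 0.5580.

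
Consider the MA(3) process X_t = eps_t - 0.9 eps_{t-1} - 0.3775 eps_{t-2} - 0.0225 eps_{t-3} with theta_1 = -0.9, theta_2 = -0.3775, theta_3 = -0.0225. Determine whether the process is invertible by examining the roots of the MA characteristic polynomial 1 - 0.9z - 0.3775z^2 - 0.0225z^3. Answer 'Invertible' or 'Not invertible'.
\text{Not invertible}

The MA(q) characteristic polynomial is P(z) = 1 - 0.9z - 0.3775z^2 - 0.0225z^3.
Invertibility requires all roots to lie outside the unit circle, i.e. |z| > 1 for every root.
Degree 3: look for a simple real root z0 first, then factor out (1 - z/z0) and solve the remaining quadratic.
Testing z0 = -4: P(-4) = 1 + (-0.9)(-4) + (-0.3775)(-4)^2 + (-0.0225)(-4)^3
  = 1 + (3.6) + (-6.04) + (1.44) = 0.  So z_0 = -4 is a root, |z_0| = 4.
Divide out the factor (1 + 0.25 z) = (1 - z/z0) (since 1/z0 = -0.25):
  P(z) = (1 + 0.25 z)(1 + (-1.15) z + (-0.09) z^2)
  [check: z-coef -1.15 - (-0.25) = -0.9; z^2-coef -0.09 - (-0.25)(-1.15) = -0.3775; z^3-coef -(-0.25)(-0.09) = -0.0225.]
Remaining roots from the quadratic factor 1 + (-1.15) z + (-0.09) z^2:
  Set 1 + (-1.15) z + (-0.09) z^2 = 0, i.e. a z^2 + b z + c = 0 with a = -0.09, b = -1.15, c = 1.
  Discriminant D = b^2 - 4ac = (-1.15)^2 - 4*(-0.09)*1 = 1.3225 - (-0.36) = 1.6825.
  D >= 0, so the roots are real: z = (-b +/- sqrt(D)) / (2a) = (1.15 +/- 1.297112) / (-0.18).
    z_1 = (1.15 + 1.297112) / (-0.18) = -13.5951,   |z_1| = 13.5951.
    z_2 = (1.15 - 1.297112) / (-0.18) = 0.8173,   |z_2| = 0.8173.
Moduli of all roots: 4.0000, 13.5951, 0.8173.
All moduli strictly greater than 1? No.
Verdict: Not invertible.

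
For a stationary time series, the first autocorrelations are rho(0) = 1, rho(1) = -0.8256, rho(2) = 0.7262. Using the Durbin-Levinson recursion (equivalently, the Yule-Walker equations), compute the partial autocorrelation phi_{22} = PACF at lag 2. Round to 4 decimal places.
\phi_{22} = 0.1400

The PACF at lag k is phi_{kk}, the last component of the solution
to the Yule-Walker system G_k phi = r_k where
  (G_k)_{ij} = rho(|i - j|), (r_k)_i = rho(i), i,j = 1..k.
Equivalently, Durbin-Levinson gives phi_{kk} iteratively:
  phi_{11} = rho(1)
  phi_{kk} = [rho(k) - sum_{j=1..k-1} phi_{k-1,j} rho(k-j)]
            / [1 - sum_{j=1..k-1} phi_{k-1,j} rho(j)],
  phi_{k,j} = phi_{k-1,j} - phi_{kk} phi_{k-1,k-j},  j = 1..k-1.
Step k = 1:
  phi_11 = rho(1) = -0.8256.
Step k = 2:
  phi_22 = [rho(2) - phi_11 rho(1)] / [1 - phi_11 rho(1)] = [0.7262 - (-0.8256)(-0.8256)] / [1 - (-0.8256)(-0.8256)]
         = 0.04458464 / 0.31838464 = 0.14.
Therefore phi_{22} = 0.1400.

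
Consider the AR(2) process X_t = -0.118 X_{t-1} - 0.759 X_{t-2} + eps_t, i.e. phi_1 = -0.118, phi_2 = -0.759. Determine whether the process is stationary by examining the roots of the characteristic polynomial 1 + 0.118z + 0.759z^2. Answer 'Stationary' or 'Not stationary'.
\text{Stationary}

The AR(p) characteristic polynomial is P(z) = 1 + 0.118z + 0.759z^2.
Stationarity requires all roots to lie outside the unit circle, i.e. |z| > 1 for every root.
Set 1 + (0.118) z + (0.759) z^2 = 0, i.e. a z^2 + b z + c = 0 with a = 0.759, b = 0.118, c = 1.
Discriminant D = b^2 - 4ac = (0.118)^2 - 4*(0.759)*1 = 0.013924 - (3.036) = -3.022076.
D < 0, so the roots are the complex-conjugate pair z = (-b +/- i sqrt(-D)) / (2a) = -0.0777 +/- 1.1452i.
For a conjugate pair |z|^2 = z * conj(z) = (product of roots) = c/a = 1/(0.759) = 1.317523, so |z| = sqrt(1.317523) = 1.1478 for both roots.
Moduli of all roots: 1.1478, 1.1478.
All moduli strictly greater than 1? Yes.
Verdict: Stationary.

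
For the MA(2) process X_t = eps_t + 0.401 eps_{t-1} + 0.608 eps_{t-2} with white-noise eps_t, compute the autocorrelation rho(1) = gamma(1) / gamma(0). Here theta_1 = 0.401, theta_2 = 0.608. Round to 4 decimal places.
\rho(1) = 0.4213

For an MA(q) process with theta_0 = 1, the autocovariance is
  gamma(k) = sigma^2 * sum_{i=0..q-k} theta_i * theta_{i+k},
and rho(k) = gamma(k) / gamma(0). Sigma^2 cancels.
  numerator   = (1)*(0.401) + (0.401)*(0.608) = 0.644808.
  denominator = (1)^2 + (0.401)^2 + (0.608)^2 = 1.530465.
  rho(1) = 0.644808 / 1.530465 = 0.4213.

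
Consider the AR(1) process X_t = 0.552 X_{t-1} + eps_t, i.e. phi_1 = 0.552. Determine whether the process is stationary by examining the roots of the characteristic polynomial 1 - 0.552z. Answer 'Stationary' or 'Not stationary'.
\text{Stationary}

The AR(p) characteristic polynomial is P(z) = 1 - 0.552z.
Stationarity requires all roots to lie outside the unit circle, i.e. |z| > 1 for every root.
This is linear in z: 1 + (-0.552) z = 0  =>  z = -1/(-0.552) = 1.811594,  |z| = 1.811594.
Moduli of all roots: 1.8116.
All moduli strictly greater than 1? Yes.
Verdict: Stationary.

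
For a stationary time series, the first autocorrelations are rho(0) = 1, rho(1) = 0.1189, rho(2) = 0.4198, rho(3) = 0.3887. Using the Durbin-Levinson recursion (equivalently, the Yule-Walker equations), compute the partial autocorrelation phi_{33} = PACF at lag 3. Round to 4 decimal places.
\phi_{33} = 0.3790

The PACF at lag k is phi_{kk}, the last component of the solution
to the Yule-Walker system G_k phi = r_k where
  (G_k)_{ij} = rho(|i - j|), (r_k)_i = rho(i), i,j = 1..k.
Equivalently, Durbin-Levinson gives phi_{kk} iteratively:
  phi_{11} = rho(1)
  phi_{kk} = [rho(k) - sum_{j=1..k-1} phi_{k-1,j} rho(k-j)]
            / [1 - sum_{j=1..k-1} phi_{k-1,j} rho(j)],
  phi_{k,j} = phi_{k-1,j} - phi_{kk} phi_{k-1,k-j},  j = 1..k-1.
Step k = 1:
  phi_11 = rho(1) = 0.1189.
Step k = 2:
  phi_22 = [rho(2) - phi_11 rho(1)] / [1 - phi_11 rho(1)] = [0.4198 - (0.1189)(0.1189)] / [1 - (0.1189)(0.1189)]
         = 0.40566279 / 0.98586279 = 0.41148.
  Update: phi_21 = phi_11 - phi_22 phi_11 = 0.1189 - (0.41148)(0.1189) = 0.069975.
Step k = 3:
  phi_33 = [rho(3) - phi_21 rho(2) - phi_22 rho(1)] / [1 - phi_21 rho(1) - phi_22 rho(2)]
    numerator   = 0.3887 - (0.069975)(0.4198) - (0.41148)(0.1189) = 0.31039951
    denominator = 1 - (0.069975)(0.1189) - (0.41148)(0.4198) = 0.81894068
  phi_33 = 0.31039951 / 0.81894068 = 0.379.
Therefore phi_{33} = 0.3790.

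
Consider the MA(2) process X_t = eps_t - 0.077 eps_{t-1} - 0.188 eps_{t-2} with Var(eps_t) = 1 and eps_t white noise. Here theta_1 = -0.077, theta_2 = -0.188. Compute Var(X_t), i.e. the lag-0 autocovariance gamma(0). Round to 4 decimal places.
\gamma(0) = 1.0413

For an MA(q) process X_t = eps_t + sum_i theta_i eps_{t-i} with
Var(eps_t) = sigma^2, the variance is
  gamma(0) = sigma^2 * (1 + sum_i theta_i^2).
  sum_i theta_i^2 = (-0.077)^2 + (-0.188)^2 = 0.005929 + 0.035344 = 0.041273.
  gamma(0) = 1 * (1 + 0.041273) = 1 * 1.041273 = 1.041273, which rounds to 1.0413.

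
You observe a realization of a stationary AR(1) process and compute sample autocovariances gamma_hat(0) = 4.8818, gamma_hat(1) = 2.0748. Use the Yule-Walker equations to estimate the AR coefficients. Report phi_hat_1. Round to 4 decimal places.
\hat\phi_{1} = 0.4250

The Yule-Walker equations for an AR(p) process read, in matrix form,
  Gamma_p phi = r_p,   with   (Gamma_p)_{ij} = gamma(|i - j|),
                       (r_p)_i = gamma(i),   i,j = 1..p.
Substitute the sample gammas (Toeplitz matrix and right-hand side of size 1):
  Gamma_p = [[4.8818]]
  r_p     = [2.0748]
With p = 1 this is the single equation gamma(0) phi_1 = gamma(1):
  phi_hat_1 = gamma(1) / gamma(0) = 2.0748 / 4.8818 = 0.4250.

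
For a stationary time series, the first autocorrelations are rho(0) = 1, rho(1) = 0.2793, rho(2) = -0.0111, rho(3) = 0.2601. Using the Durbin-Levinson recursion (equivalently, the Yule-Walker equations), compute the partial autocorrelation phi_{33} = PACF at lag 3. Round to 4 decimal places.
\phi_{33} = 0.3180

The PACF at lag k is phi_{kk}, the last component of the solution
to the Yule-Walker system G_k phi = r_k where
  (G_k)_{ij} = rho(|i - j|), (r_k)_i = rho(i), i,j = 1..k.
Equivalently, Durbin-Levinson gives phi_{kk} iteratively:
  phi_{11} = rho(1)
  phi_{kk} = [rho(k) - sum_{j=1..k-1} phi_{k-1,j} rho(k-j)]
            / [1 - sum_{j=1..k-1} phi_{k-1,j} rho(j)],
  phi_{k,j} = phi_{k-1,j} - phi_{kk} phi_{k-1,k-j},  j = 1..k-1.
Step k = 1:
  phi_11 = rho(1) = 0.2793.
Step k = 2:
  phi_22 = [rho(2) - phi_11 rho(1)] / [1 - phi_11 rho(1)] = [-0.0111 - (0.2793)(0.2793)] / [1 - (0.2793)(0.2793)]
         = -0.08910849 / 0.92199151 = -0.096648.
  Update: phi_21 = phi_11 - phi_22 phi_11 = 0.2793 - (-0.096648)(0.2793) = 0.306294.
Step k = 3:
  phi_33 = [rho(3) - phi_21 rho(2) - phi_22 rho(1)] / [1 - phi_21 rho(1) - phi_22 rho(2)]
    numerator   = 0.2601 - (0.306294)(-0.0111) - (-0.096648)(0.2793) = 0.2904936
    denominator = 1 - (0.306294)(0.2793) - (-0.096648)(-0.0111) = 0.91337937
  phi_33 = 0.2904936 / 0.91337937 = 0.318.
Therefore phi_{33} = 0.3180.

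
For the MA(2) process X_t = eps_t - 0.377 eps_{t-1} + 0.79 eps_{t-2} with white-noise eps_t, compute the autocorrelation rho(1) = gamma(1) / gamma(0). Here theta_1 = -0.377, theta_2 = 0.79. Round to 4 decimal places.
\rho(1) = -0.3821

For an MA(q) process with theta_0 = 1, the autocovariance is
  gamma(k) = sigma^2 * sum_{i=0..q-k} theta_i * theta_{i+k},
and rho(k) = gamma(k) / gamma(0). Sigma^2 cancels.
  numerator   = (1)*(-0.377) + (-0.377)*(0.79) = -0.67483.
  denominator = (1)^2 + (-0.377)^2 + (0.79)^2 = 1.766229.
  rho(1) = -0.67483 / 1.766229 = -0.3821.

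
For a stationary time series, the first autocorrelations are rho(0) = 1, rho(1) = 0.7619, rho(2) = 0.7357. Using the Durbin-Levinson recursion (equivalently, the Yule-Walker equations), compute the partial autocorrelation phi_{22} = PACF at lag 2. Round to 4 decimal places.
\phi_{22} = 0.3700

The PACF at lag k is phi_{kk}, the last component of the solution
to the Yule-Walker system G_k phi = r_k where
  (G_k)_{ij} = rho(|i - j|), (r_k)_i = rho(i), i,j = 1..k.
Equivalently, Durbin-Levinson gives phi_{kk} iteratively:
  phi_{11} = rho(1)
  phi_{kk} = [rho(k) - sum_{j=1..k-1} phi_{k-1,j} rho(k-j)]
            / [1 - sum_{j=1..k-1} phi_{k-1,j} rho(j)],
  phi_{k,j} = phi_{k-1,j} - phi_{kk} phi_{k-1,k-j},  j = 1..k-1.
Step k = 1:
  phi_11 = rho(1) = 0.7619.
Step k = 2:
  phi_22 = [rho(2) - phi_11 rho(1)] / [1 - phi_11 rho(1)] = [0.7357 - (0.7619)(0.7619)] / [1 - (0.7619)(0.7619)]
         = 0.15520839 / 0.41950839 = 0.37.
Therefore phi_{22} = 0.3700.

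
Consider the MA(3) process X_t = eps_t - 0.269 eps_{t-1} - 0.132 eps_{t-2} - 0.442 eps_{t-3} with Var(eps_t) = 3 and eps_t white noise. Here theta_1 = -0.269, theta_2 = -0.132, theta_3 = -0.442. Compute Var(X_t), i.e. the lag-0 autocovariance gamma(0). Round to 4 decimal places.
\gamma(0) = 3.8554

For an MA(q) process X_t = eps_t + sum_i theta_i eps_{t-i} with
Var(eps_t) = sigma^2, the variance is
  gamma(0) = sigma^2 * (1 + sum_i theta_i^2).
  sum_i theta_i^2 = (-0.269)^2 + (-0.132)^2 + (-0.442)^2 = 0.072361 + 0.017424 + 0.195364 = 0.285149.
  gamma(0) = 3 * (1 + 0.285149) = 3 * 1.285149 = 3.855447, which rounds to 3.8554.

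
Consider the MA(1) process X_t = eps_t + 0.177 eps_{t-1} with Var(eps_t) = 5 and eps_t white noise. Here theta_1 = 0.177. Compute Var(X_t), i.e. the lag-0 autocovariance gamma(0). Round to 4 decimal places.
\gamma(0) = 5.1566

For an MA(q) process X_t = eps_t + sum_i theta_i eps_{t-i} with
Var(eps_t) = sigma^2, the variance is
  gamma(0) = sigma^2 * (1 + sum_i theta_i^2).
  sum_i theta_i^2 = (0.177)^2 = 0.031329.
  gamma(0) = 5 * (1 + 0.031329) = 5 * 1.031329 = 5.156645, which rounds to 5.1566.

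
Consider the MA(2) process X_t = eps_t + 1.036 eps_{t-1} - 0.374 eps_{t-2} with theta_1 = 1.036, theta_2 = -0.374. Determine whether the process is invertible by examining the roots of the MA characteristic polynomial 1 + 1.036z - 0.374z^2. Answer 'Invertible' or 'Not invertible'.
\text{Not invertible}

The MA(q) characteristic polynomial is P(z) = 1 + 1.036z - 0.374z^2.
Invertibility requires all roots to lie outside the unit circle, i.e. |z| > 1 for every root.
Set 1 + (1.036) z + (-0.374) z^2 = 0, i.e. a z^2 + b z + c = 0 with a = -0.374, b = 1.036, c = 1.
Discriminant D = b^2 - 4ac = (1.036)^2 - 4*(-0.374)*1 = 1.073296 - (-1.496) = 2.569296.
D >= 0, so the roots are real: z = (-b +/- sqrt(D)) / (2a) = (-1.036 +/- 1.602902) / (-0.748).
  z_1 = (-1.036 + 1.602902) / (-0.748) = -0.7579,   |z_1| = 0.7579.
  z_2 = (-1.036 - 1.602902) / (-0.748) = 3.5279,   |z_2| = 3.5279.
Moduli of all roots: 0.7579, 3.5279.
All moduli strictly greater than 1? No.
Verdict: Not invertible.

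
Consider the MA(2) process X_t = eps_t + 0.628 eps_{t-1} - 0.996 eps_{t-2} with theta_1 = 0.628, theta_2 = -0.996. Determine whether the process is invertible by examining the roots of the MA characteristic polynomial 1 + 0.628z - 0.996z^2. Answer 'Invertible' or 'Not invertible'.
\text{Not invertible}

The MA(q) characteristic polynomial is P(z) = 1 + 0.628z - 0.996z^2.
Invertibility requires all roots to lie outside the unit circle, i.e. |z| > 1 for every root.
Set 1 + (0.628) z + (-0.996) z^2 = 0, i.e. a z^2 + b z + c = 0 with a = -0.996, b = 0.628, c = 1.
Discriminant D = b^2 - 4ac = (0.628)^2 - 4*(-0.996)*1 = 0.394384 - (-3.984) = 4.378384.
D >= 0, so the roots are real: z = (-b +/- sqrt(D)) / (2a) = (-0.628 +/- 2.092459) / (-1.992).
  z_1 = (-0.628 + 2.092459) / (-1.992) = -0.7352,   |z_1| = 0.7352.
  z_2 = (-0.628 - 2.092459) / (-1.992) = 1.3657,   |z_2| = 1.3657.
Moduli of all roots: 0.7352, 1.3657.
All moduli strictly greater than 1? No.
Verdict: Not invertible.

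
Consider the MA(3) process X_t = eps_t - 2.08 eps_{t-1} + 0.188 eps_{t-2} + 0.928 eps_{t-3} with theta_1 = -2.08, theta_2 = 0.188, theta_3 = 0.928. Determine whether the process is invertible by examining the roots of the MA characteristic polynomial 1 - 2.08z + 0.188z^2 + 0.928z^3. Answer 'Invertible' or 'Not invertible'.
\text{Not invertible}

The MA(q) characteristic polynomial is P(z) = 1 - 2.08z + 0.188z^2 + 0.928z^3.
Invertibility requires all roots to lie outside the unit circle, i.e. |z| > 1 for every root.
Degree 3: look for a simple real root z0 first, then factor out (1 - z/z0) and solve the remaining quadratic.
Testing z0 = 0.625: P(0.625) = 1 + (-2.08)(0.625) + (0.188)(0.625)^2 + (0.928)(0.625)^3
  = 1 + (-1.3) + (0.073438) + (0.226562) = 0.  So z_0 = 0.625 is a root, |z_0| = 0.625.
Divide out the factor (1 - 1.6 z) = (1 - z/z0) (since 1/z0 = 1.6):
  P(z) = (1 - 1.6 z)(1 + (-0.48) z + (-0.58) z^2)
  [check: z-coef -0.48 - (1.6) = -2.08; z^2-coef -0.58 - (1.6)(-0.48) = 0.188; z^3-coef -(1.6)(-0.58) = 0.928.]
Remaining roots from the quadratic factor 1 + (-0.48) z + (-0.58) z^2:
  Set 1 + (-0.48) z + (-0.58) z^2 = 0, i.e. a z^2 + b z + c = 0 with a = -0.58, b = -0.48, c = 1.
  Discriminant D = b^2 - 4ac = (-0.48)^2 - 4*(-0.58)*1 = 0.2304 - (-2.32) = 2.5504.
  D >= 0, so the roots are real: z = (-b +/- sqrt(D)) / (2a) = (0.48 +/- 1.596997) / (-1.16).
    z_1 = (0.48 + 1.596997) / (-1.16) = -1.7905,   |z_1| = 1.7905.
    z_2 = (0.48 - 1.596997) / (-1.16) = 0.9629,   |z_2| = 0.9629.
Moduli of all roots: 0.6250, 1.7905, 0.9629.
All moduli strictly greater than 1? No.
Verdict: Not invertible.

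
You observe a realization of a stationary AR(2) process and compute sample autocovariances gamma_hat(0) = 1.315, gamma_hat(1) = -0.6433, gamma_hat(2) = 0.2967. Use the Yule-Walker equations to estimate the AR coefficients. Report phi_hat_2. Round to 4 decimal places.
\hat\phi_{2} = -0.0180

The Yule-Walker equations for an AR(p) process read, in matrix form,
  Gamma_p phi = r_p,   with   (Gamma_p)_{ij} = gamma(|i - j|),
                       (r_p)_i = gamma(i),   i,j = 1..p.
Substitute the sample gammas (Toeplitz matrix and right-hand side of size 2):
  Gamma_p = [[1.315, -0.6433], [-0.6433, 1.315]]
  r_p     = [-0.6433, 0.2967]
Written out:
  1.315 phi_1 - 0.6433 phi_2 = -0.6433
  -0.6433 phi_1 + 1.315 phi_2 = 0.2967
Solve by Cramer's rule:
  det = gamma(0)^2 - gamma(1)^2 = (1.315)^2 - (-0.6433)^2 = 1.729225 - 0.41383489 = 1.31539011
  phi_hat_1 = [gamma(1) gamma(0) - gamma(1) gamma(2)] / det = [(-0.6433)(1.315) - (-0.6433)(0.2967)] / 1.31539011 = -0.65507239 / 1.31539011 = -0.498
  phi_hat_2 = [gamma(0) gamma(2) - gamma(1)^2] / det = [(1.315)(0.2967) - (-0.6433)^2] / 1.31539011 = -0.02367439 / 1.31539011 = -0.018
So phi_hat = [-0.4980, -0.0180].
Therefore phi_hat_2 = -0.0180.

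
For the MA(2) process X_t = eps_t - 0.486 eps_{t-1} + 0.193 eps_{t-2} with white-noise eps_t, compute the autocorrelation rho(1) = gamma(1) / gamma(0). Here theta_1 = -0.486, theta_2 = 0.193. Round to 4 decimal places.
\rho(1) = -0.4553

For an MA(q) process with theta_0 = 1, the autocovariance is
  gamma(k) = sigma^2 * sum_{i=0..q-k} theta_i * theta_{i+k},
and rho(k) = gamma(k) / gamma(0). Sigma^2 cancels.
  numerator   = (1)*(-0.486) + (-0.486)*(0.193) = -0.579798.
  denominator = (1)^2 + (-0.486)^2 + (0.193)^2 = 1.273445.
  rho(1) = -0.579798 / 1.273445 = -0.4553.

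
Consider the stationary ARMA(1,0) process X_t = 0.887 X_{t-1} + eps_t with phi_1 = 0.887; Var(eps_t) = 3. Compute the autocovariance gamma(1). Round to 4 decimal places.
\gamma(1) = 12.4794

Multiply the model equation by X_{t-k} and take expectations. With theta_0 = psi_0 = 1 and psi_j the MA(infinity) weights, this gives
  gamma(k) - sum_i phi_i gamma(k-i) = c_k,
  c_k = sigma^2 * sum_{j=k..q} theta_j psi_{j-k}   (c_k = 0 for k > q),
using gamma(-m) = gamma(m).
Pure AR (q = 0): c_0 = sigma^2 = 3, c_k = 0 for k >= 1.
Equations for k = 0 and k = 1 (AR order 1):
  gamma(0) = phi_1 gamma(1) + c_0
  gamma(1) = phi_1 gamma(0) + c_1
Substituting the second into the first: gamma(0) (1 - phi_1^2) = c_0 + phi_1 c_1, so
  gamma(0) = c_0 / (1 - phi_1^2) = 3 / (1 - (0.887)^2) = 3 / 0.213231 = 14.069249.
  gamma(1) = phi_1 gamma(0) = (0.887)(14.069249) = 12.479424.
Therefore gamma(1) = 12.4794 (to 4 decimal places).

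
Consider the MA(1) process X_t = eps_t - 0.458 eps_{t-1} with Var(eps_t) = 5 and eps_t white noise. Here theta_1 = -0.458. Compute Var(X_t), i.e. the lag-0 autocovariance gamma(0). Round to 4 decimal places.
\gamma(0) = 6.0488

For an MA(q) process X_t = eps_t + sum_i theta_i eps_{t-i} with
Var(eps_t) = sigma^2, the variance is
  gamma(0) = sigma^2 * (1 + sum_i theta_i^2).
  sum_i theta_i^2 = (-0.458)^2 = 0.209764.
  gamma(0) = 5 * (1 + 0.209764) = 5 * 1.209764 = 6.04882, which rounds to 6.0488.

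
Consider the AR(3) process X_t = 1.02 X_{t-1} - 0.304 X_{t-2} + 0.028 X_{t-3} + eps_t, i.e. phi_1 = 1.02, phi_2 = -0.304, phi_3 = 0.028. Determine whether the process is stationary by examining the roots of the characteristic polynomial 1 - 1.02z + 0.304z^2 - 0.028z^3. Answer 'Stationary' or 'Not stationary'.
\text{Stationary}

The AR(p) characteristic polynomial is P(z) = 1 - 1.02z + 0.304z^2 - 0.028z^3.
Stationarity requires all roots to lie outside the unit circle, i.e. |z| > 1 for every root.
Degree 3: look for a simple real root z0 first, then factor out (1 - z/z0) and solve the remaining quadratic.
Testing z0 = 5: P(5) = 1 + (-1.02)(5) + (0.304)(5)^2 + (-0.028)(5)^3
  = 1 + (-5.1) + (7.6) + (-3.5) = 0.  So z_0 = 5 is a root, |z_0| = 5.
Divide out the factor (1 - 0.2 z) = (1 - z/z0) (since 1/z0 = 0.2):
  P(z) = (1 - 0.2 z)(1 + (-0.82) z + (0.14) z^2)
  [check: z-coef -0.82 - (0.2) = -1.02; z^2-coef 0.14 - (0.2)(-0.82) = 0.304; z^3-coef -(0.2)(0.14) = -0.028.]
Remaining roots from the quadratic factor 1 + (-0.82) z + (0.14) z^2:
  Set 1 + (-0.82) z + (0.14) z^2 = 0, i.e. a z^2 + b z + c = 0 with a = 0.14, b = -0.82, c = 1.
  Discriminant D = b^2 - 4ac = (-0.82)^2 - 4*(0.14)*1 = 0.6724 - (0.56) = 0.1124.
  D >= 0, so the roots are real: z = (-b +/- sqrt(D)) / (2a) = (0.82 +/- 0.335261) / (0.28).
    z_1 = (0.82 + 0.335261) / (0.28) = 4.1259,   |z_1| = 4.1259.
    z_2 = (0.82 - 0.335261) / (0.28) = 1.7312,   |z_2| = 1.7312.
Moduli of all roots: 5.0000, 4.1259, 1.7312.
All moduli strictly greater than 1? Yes.
Verdict: Stationary.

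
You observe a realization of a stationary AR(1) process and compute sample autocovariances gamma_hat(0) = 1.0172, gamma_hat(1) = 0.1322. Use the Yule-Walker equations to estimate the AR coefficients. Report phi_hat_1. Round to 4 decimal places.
\hat\phi_{1} = 0.1300

The Yule-Walker equations for an AR(p) process read, in matrix form,
  Gamma_p phi = r_p,   with   (Gamma_p)_{ij} = gamma(|i - j|),
                       (r_p)_i = gamma(i),   i,j = 1..p.
Substitute the sample gammas (Toeplitz matrix and right-hand side of size 1):
  Gamma_p = [[1.0172]]
  r_p     = [0.1322]
With p = 1 this is the single equation gamma(0) phi_1 = gamma(1):
  phi_hat_1 = gamma(1) / gamma(0) = 0.1322 / 1.0172 = 0.1300.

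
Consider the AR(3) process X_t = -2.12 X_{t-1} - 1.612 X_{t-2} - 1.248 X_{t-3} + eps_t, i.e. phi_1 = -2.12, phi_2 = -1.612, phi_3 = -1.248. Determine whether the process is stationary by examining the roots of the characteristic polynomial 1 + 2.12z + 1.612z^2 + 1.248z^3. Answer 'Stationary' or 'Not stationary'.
\text{Not stationary}

The AR(p) characteristic polynomial is P(z) = 1 + 2.12z + 1.612z^2 + 1.248z^3.
Stationarity requires all roots to lie outside the unit circle, i.e. |z| > 1 for every root.
Degree 3: look for a simple real root z0 first, then factor out (1 - z/z0) and solve the remaining quadratic.
Testing z0 = -0.625: P(-0.625) = 1 + (2.12)(-0.625) + (1.612)(-0.625)^2 + (1.248)(-0.625)^3
  = 1 + (-1.325) + (0.629688) + (-0.304688) = 0.  So z_0 = -0.625 is a root, |z_0| = 0.625.
Divide out the factor (1 + 1.6 z) = (1 - z/z0) (since 1/z0 = -1.6):
  P(z) = (1 + 1.6 z)(1 + (0.52) z + (0.78) z^2)
  [check: z-coef 0.52 - (-1.6) = 2.12; z^2-coef 0.78 - (-1.6)(0.52) = 1.612; z^3-coef -(-1.6)(0.78) = 1.248.]
Remaining roots from the quadratic factor 1 + (0.52) z + (0.78) z^2:
  Set 1 + (0.52) z + (0.78) z^2 = 0, i.e. a z^2 + b z + c = 0 with a = 0.78, b = 0.52, c = 1.
  Discriminant D = b^2 - 4ac = (0.52)^2 - 4*(0.78)*1 = 0.2704 - (3.12) = -2.8496.
  D < 0, so the roots are the complex-conjugate pair z = (-b +/- i sqrt(-D)) / (2a) = -0.3333 +/- 1.0821i.
  For a conjugate pair |z|^2 = z * conj(z) = (product of roots) = c/a = 1/(0.78) = 1.282051, so |z| = sqrt(1.282051) = 1.1323 for both roots.
Moduli of all roots: 0.6250, 1.1323, 1.1323.
All moduli strictly greater than 1? No.
Verdict: Not stationary.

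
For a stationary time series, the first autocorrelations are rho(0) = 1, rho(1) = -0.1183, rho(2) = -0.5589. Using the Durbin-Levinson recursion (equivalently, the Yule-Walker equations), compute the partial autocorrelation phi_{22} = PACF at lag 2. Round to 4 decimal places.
\phi_{22} = -0.5810

The PACF at lag k is phi_{kk}, the last component of the solution
to the Yule-Walker system G_k phi = r_k where
  (G_k)_{ij} = rho(|i - j|), (r_k)_i = rho(i), i,j = 1..k.
Equivalently, Durbin-Levinson gives phi_{kk} iteratively:
  phi_{11} = rho(1)
  phi_{kk} = [rho(k) - sum_{j=1..k-1} phi_{k-1,j} rho(k-j)]
            / [1 - sum_{j=1..k-1} phi_{k-1,j} rho(j)],
  phi_{k,j} = phi_{k-1,j} - phi_{kk} phi_{k-1,k-j},  j = 1..k-1.
Step k = 1:
  phi_11 = rho(1) = -0.1183.
Step k = 2:
  phi_22 = [rho(2) - phi_11 rho(1)] / [1 - phi_11 rho(1)] = [-0.5589 - (-0.1183)(-0.1183)] / [1 - (-0.1183)(-0.1183)]
         = -0.57289489 / 0.98600511 = -0.581.
Therefore phi_{22} = -0.5810.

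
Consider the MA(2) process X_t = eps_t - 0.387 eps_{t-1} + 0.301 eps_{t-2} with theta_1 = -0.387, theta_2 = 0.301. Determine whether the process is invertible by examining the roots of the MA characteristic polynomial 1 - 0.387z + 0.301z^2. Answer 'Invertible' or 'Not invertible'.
\text{Invertible}

The MA(q) characteristic polynomial is P(z) = 1 - 0.387z + 0.301z^2.
Invertibility requires all roots to lie outside the unit circle, i.e. |z| > 1 for every root.
Set 1 + (-0.387) z + (0.301) z^2 = 0, i.e. a z^2 + b z + c = 0 with a = 0.301, b = -0.387, c = 1.
Discriminant D = b^2 - 4ac = (-0.387)^2 - 4*(0.301)*1 = 0.149769 - (1.204) = -1.054231.
D < 0, so the roots are the complex-conjugate pair z = (-b +/- i sqrt(-D)) / (2a) = 0.6429 +/- 1.7056i.
For a conjugate pair |z|^2 = z * conj(z) = (product of roots) = c/a = 1/(0.301) = 3.322259, so |z| = sqrt(3.322259) = 1.8227 for both roots.
Moduli of all roots: 1.8227, 1.8227.
All moduli strictly greater than 1? Yes.
Verdict: Invertible.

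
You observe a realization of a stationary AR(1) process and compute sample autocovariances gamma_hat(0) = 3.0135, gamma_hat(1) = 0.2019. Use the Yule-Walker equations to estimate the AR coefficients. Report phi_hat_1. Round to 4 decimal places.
\hat\phi_{1} = 0.0670

The Yule-Walker equations for an AR(p) process read, in matrix form,
  Gamma_p phi = r_p,   with   (Gamma_p)_{ij} = gamma(|i - j|),
                       (r_p)_i = gamma(i),   i,j = 1..p.
Substitute the sample gammas (Toeplitz matrix and right-hand side of size 1):
  Gamma_p = [[3.0135]]
  r_p     = [0.2019]
With p = 1 this is the single equation gamma(0) phi_1 = gamma(1):
  phi_hat_1 = gamma(1) / gamma(0) = 0.2019 / 3.0135 = 0.0670.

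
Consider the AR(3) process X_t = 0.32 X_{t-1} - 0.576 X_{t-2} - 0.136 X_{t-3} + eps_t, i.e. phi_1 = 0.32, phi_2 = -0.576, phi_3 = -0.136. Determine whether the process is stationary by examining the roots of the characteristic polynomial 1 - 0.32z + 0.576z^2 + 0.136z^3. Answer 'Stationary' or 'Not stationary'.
\text{Stationary}

The AR(p) characteristic polynomial is P(z) = 1 - 0.32z + 0.576z^2 + 0.136z^3.
Stationarity requires all roots to lie outside the unit circle, i.e. |z| > 1 for every root.
Degree 3: look for a simple real root z0 first, then factor out (1 - z/z0) and solve the remaining quadratic.
Testing z0 = -5: P(-5) = 1 + (-0.32)(-5) + (0.576)(-5)^2 + (0.136)(-5)^3
  = 1 + (1.6) + (14.4) + (-17) = 0.  So z_0 = -5 is a root, |z_0| = 5.
Divide out the factor (1 + 0.2 z) = (1 - z/z0) (since 1/z0 = -0.2):
  P(z) = (1 + 0.2 z)(1 + (-0.52) z + (0.68) z^2)
  [check: z-coef -0.52 - (-0.2) = -0.32; z^2-coef 0.68 - (-0.2)(-0.52) = 0.576; z^3-coef -(-0.2)(0.68) = 0.136.]
Remaining roots from the quadratic factor 1 + (-0.52) z + (0.68) z^2:
  Set 1 + (-0.52) z + (0.68) z^2 = 0, i.e. a z^2 + b z + c = 0 with a = 0.68, b = -0.52, c = 1.
  Discriminant D = b^2 - 4ac = (-0.52)^2 - 4*(0.68)*1 = 0.2704 - (2.72) = -2.4496.
  D < 0, so the roots are the complex-conjugate pair z = (-b +/- i sqrt(-D)) / (2a) = 0.3824 +/- 1.1508i.
  For a conjugate pair |z|^2 = z * conj(z) = (product of roots) = c/a = 1/(0.68) = 1.470588, so |z| = sqrt(1.470588) = 1.2127 for both roots.
Moduli of all roots: 5.0000, 1.2127, 1.2127.
All moduli strictly greater than 1? Yes.
Verdict: Stationary.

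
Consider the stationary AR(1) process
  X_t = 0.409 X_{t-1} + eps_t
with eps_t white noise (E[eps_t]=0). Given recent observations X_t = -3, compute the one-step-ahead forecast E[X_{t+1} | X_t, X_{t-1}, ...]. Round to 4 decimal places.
E[X_{t+1} \mid \mathcal F_t] = -1.2270

For an AR(p) model X_t = c + sum_i phi_i X_{t-i} + eps_t, the
one-step-ahead conditional mean is
  E[X_{t+1} | X_t, ...] = c + sum_i phi_i X_{t+1-i}.
Substitute known values:
  E[X_{t+1} | ...] = (0.409) * (-3)
                   = -1.2270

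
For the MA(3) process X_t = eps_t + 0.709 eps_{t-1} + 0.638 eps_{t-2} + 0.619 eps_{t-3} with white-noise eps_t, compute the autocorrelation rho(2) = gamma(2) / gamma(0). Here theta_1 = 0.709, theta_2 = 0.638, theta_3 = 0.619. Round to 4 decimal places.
\rho(2) = 0.4697

For an MA(q) process with theta_0 = 1, the autocovariance is
  gamma(k) = sigma^2 * sum_{i=0..q-k} theta_i * theta_{i+k},
and rho(k) = gamma(k) / gamma(0). Sigma^2 cancels.
  numerator   = (1)*(0.638) + (0.709)*(0.619) = 1.076871.
  denominator = (1)^2 + (0.709)^2 + (0.638)^2 + (0.619)^2 = 2.292886.
  rho(2) = 1.076871 / 2.292886 = 0.4697.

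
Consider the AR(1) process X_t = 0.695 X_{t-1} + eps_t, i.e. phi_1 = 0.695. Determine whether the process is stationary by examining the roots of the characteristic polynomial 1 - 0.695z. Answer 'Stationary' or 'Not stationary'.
\text{Stationary}

The AR(p) characteristic polynomial is P(z) = 1 - 0.695z.
Stationarity requires all roots to lie outside the unit circle, i.e. |z| > 1 for every root.
This is linear in z: 1 + (-0.695) z = 0  =>  z = -1/(-0.695) = 1.438849,  |z| = 1.438849.
Moduli of all roots: 1.4388.
All moduli strictly greater than 1? Yes.
Verdict: Stationary.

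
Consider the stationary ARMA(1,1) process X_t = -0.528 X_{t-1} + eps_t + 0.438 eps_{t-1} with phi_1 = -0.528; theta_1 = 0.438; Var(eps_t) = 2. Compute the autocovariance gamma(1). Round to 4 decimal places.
\gamma(1) = -0.1919

Multiply the model equation by X_{t-k} and take expectations. With theta_0 = psi_0 = 1 and psi_j the MA(infinity) weights, this gives
  gamma(k) - sum_i phi_i gamma(k-i) = c_k,
  c_k = sigma^2 * sum_{j=k..q} theta_j psi_{j-k}   (c_k = 0 for k > q),
using gamma(-m) = gamma(m).
psi-weights needed (psi_j = theta_j + sum_i phi_i psi_{j-i}):
  psi_1 = theta_1 + phi_1 = 0.438 + (-0.528) = -0.09
Right-hand sides:
  c_0 = sigma^2 (1 + theta_1 psi_1) = 2 * (1 + (0.438)(-0.09)) = 2 * 0.96058 = 1.92116
  c_1 = sigma^2 theta_1 = 2 * (0.438) = 0.876
  c_2 = 0
Equations for k = 0 and k = 1 (AR order 1):
  gamma(0) = phi_1 gamma(1) + c_0
  gamma(1) = phi_1 gamma(0) + c_1
Substituting the second into the first: gamma(0) (1 - phi_1^2) = c_0 + phi_1 c_1, so
  gamma(0) = (c_0 + phi_1 c_1) / (1 - phi_1^2) = (1.92116 + (-0.528)(0.876)) / (1 - (-0.528)^2) = 1.458632 / 0.721216 = 2.022462.
  gamma(1) = phi_1 gamma(0) + c_1 = (-0.528)(2.022462) + (0.876) = -0.19186.
Therefore gamma(1) = -0.1919 (to 4 decimal places).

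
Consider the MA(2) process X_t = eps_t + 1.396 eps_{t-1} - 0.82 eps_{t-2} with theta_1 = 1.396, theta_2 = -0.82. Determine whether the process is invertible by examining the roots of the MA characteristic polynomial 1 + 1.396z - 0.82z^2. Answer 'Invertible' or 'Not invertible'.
\text{Not invertible}

The MA(q) characteristic polynomial is P(z) = 1 + 1.396z - 0.82z^2.
Invertibility requires all roots to lie outside the unit circle, i.e. |z| > 1 for every root.
Set 1 + (1.396) z + (-0.82) z^2 = 0, i.e. a z^2 + b z + c = 0 with a = -0.82, b = 1.396, c = 1.
Discriminant D = b^2 - 4ac = (1.396)^2 - 4*(-0.82)*1 = 1.948816 - (-3.28) = 5.228816.
D >= 0, so the roots are real: z = (-b +/- sqrt(D)) / (2a) = (-1.396 +/- 2.28666) / (-1.64).
  z_1 = (-1.396 + 2.28666) / (-1.64) = -0.5431,   |z_1| = 0.5431.
  z_2 = (-1.396 - 2.28666) / (-1.64) = 2.2455,   |z_2| = 2.2455.
Moduli of all roots: 0.5431, 2.2455.
All moduli strictly greater than 1? No.
Verdict: Not invertible.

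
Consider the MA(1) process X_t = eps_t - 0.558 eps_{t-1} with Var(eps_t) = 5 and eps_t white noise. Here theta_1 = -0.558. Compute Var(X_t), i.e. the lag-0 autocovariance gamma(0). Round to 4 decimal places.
\gamma(0) = 6.5568

For an MA(q) process X_t = eps_t + sum_i theta_i eps_{t-i} with
Var(eps_t) = sigma^2, the variance is
  gamma(0) = sigma^2 * (1 + sum_i theta_i^2).
  sum_i theta_i^2 = (-0.558)^2 = 0.311364.
  gamma(0) = 5 * (1 + 0.311364) = 5 * 1.311364 = 6.55682, which rounds to 6.5568.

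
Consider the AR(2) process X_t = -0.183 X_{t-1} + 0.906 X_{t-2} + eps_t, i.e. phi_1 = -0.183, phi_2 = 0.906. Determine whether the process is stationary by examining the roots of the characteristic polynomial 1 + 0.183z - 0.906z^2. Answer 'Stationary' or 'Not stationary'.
\text{Not stationary}

The AR(p) characteristic polynomial is P(z) = 1 + 0.183z - 0.906z^2.
Stationarity requires all roots to lie outside the unit circle, i.e. |z| > 1 for every root.
Set 1 + (0.183) z + (-0.906) z^2 = 0, i.e. a z^2 + b z + c = 0 with a = -0.906, b = 0.183, c = 1.
Discriminant D = b^2 - 4ac = (0.183)^2 - 4*(-0.906)*1 = 0.033489 - (-3.624) = 3.657489.
D >= 0, so the roots are real: z = (-b +/- sqrt(D)) / (2a) = (-0.183 +/- 1.912456) / (-1.812).
  z_1 = (-0.183 + 1.912456) / (-1.812) = -0.9544,   |z_1| = 0.9544.
  z_2 = (-0.183 - 1.912456) / (-1.812) = 1.1564,   |z_2| = 1.1564.
Moduli of all roots: 0.9544, 1.1564.
All moduli strictly greater than 1? No.
Verdict: Not stationary.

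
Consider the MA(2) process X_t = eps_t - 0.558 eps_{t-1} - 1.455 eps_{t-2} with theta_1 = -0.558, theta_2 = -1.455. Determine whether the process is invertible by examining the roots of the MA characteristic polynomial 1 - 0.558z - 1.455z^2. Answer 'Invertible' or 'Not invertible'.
\text{Not invertible}

The MA(q) characteristic polynomial is P(z) = 1 - 0.558z - 1.455z^2.
Invertibility requires all roots to lie outside the unit circle, i.e. |z| > 1 for every root.
Set 1 + (-0.558) z + (-1.455) z^2 = 0, i.e. a z^2 + b z + c = 0 with a = -1.455, b = -0.558, c = 1.
Discriminant D = b^2 - 4ac = (-0.558)^2 - 4*(-1.455)*1 = 0.311364 - (-5.82) = 6.131364.
D >= 0, so the roots are real: z = (-b +/- sqrt(D)) / (2a) = (0.558 +/- 2.476159) / (-2.91).
  z_1 = (0.558 + 2.476159) / (-2.91) = -1.0427,   |z_1| = 1.0427.
  z_2 = (0.558 - 2.476159) / (-2.91) = 0.6592,   |z_2| = 0.6592.
Moduli of all roots: 1.0427, 0.6592.
All moduli strictly greater than 1? No.
Verdict: Not invertible.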